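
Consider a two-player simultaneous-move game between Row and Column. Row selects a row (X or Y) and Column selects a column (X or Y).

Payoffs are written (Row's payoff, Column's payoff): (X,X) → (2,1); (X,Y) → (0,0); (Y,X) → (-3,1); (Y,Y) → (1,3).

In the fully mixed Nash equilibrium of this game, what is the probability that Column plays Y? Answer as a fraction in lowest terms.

5/6

Let q be the probability that Column plays X. In a completely mixed equilibrium, Row must be indifferent between X and Y.
Row's expected payoff from X is 2q; from Y it is −3q + (1−q).
Setting these equal: 2q = −4q + 1, so q = 1/6.
Therefore Column plays Y with probability 1 − 1/6 = 5/6.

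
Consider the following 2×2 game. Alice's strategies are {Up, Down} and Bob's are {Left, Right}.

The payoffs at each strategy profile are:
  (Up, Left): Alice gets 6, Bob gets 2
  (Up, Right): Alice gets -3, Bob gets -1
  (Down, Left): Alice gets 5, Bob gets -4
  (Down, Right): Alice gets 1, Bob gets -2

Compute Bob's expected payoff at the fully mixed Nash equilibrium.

First find p, the probability Alice plays Up, from Bob's indifference between Left and Right: 2p − 4(1−p) = −p − 2(1−p), giving p = 2/5.
Since Bob is indifferent in equilibrium, Bob's expected payoff equals the payoff from either column against (2/5, 3/5). Using Left: 2(2/5) − 4(3/5) = -8/5.

-8/5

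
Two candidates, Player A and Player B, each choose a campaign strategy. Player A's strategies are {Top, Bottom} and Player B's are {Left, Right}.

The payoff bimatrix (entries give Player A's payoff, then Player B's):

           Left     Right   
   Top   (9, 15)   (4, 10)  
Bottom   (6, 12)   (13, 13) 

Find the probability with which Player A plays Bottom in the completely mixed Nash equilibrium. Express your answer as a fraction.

Let x be the probability that Player A plays Top. In a completely mixed equilibrium, Player B must be indifferent between Left and Right.
Player B's expected payoff from Left is 15x + 12(1−x); from Right it is 10x + 13(1−x).
Setting these equal: 3x + 12 = −3x + 13, so x = 1/6.
Therefore Player A plays Bottom with probability 1 − 1/6 = 5/6.

5/6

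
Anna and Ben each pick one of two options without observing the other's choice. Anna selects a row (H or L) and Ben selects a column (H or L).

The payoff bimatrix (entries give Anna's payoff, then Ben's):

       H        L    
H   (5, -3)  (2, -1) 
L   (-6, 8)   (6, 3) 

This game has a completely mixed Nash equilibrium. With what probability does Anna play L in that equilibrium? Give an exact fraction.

2/7

Let p be the probability that Anna plays H. In a completely mixed equilibrium, Ben must be indifferent between H and L.
Ben's expected payoff from H is −3p + 8(1−p); from L it is −p + 3(1−p).
Setting these equal: −11p + 8 = −4p + 3, so p = 5/7.
Therefore Anna plays L with probability 1 − 5/7 = 2/7.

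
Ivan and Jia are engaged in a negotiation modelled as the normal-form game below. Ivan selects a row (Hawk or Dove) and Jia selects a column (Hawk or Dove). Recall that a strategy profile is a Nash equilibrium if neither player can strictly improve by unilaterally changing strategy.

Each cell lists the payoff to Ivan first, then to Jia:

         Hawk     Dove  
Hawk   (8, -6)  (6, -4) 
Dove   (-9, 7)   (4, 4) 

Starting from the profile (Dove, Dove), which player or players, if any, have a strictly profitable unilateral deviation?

Both

Ivan at (Dove, Dove) earns 4; deviating to Hawk yields 6 — a strict improvement.
Jia earns 4; deviating to Hawk yields 7 — a strict improvement.
Both Ivan and Jia have strictly profitable deviations.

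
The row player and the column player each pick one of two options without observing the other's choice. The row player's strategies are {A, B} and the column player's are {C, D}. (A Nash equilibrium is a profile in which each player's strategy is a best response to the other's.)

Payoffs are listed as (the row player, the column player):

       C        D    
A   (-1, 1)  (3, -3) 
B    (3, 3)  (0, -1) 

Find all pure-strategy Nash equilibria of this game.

(A, C): the row player prefers B (3 > -1) — not an equilibrium.
(A, D): the column player prefers C (1 > -3) — not an equilibrium.
(B, C): the row player gets 3 ≥ -1 from A, and the column player gets 3 ≥ -1 from D — Nash equilibrium.
(B, D): the row player prefers A (3 > 0); the column player prefers C (3 > -1) — not an equilibrium.

(B, C)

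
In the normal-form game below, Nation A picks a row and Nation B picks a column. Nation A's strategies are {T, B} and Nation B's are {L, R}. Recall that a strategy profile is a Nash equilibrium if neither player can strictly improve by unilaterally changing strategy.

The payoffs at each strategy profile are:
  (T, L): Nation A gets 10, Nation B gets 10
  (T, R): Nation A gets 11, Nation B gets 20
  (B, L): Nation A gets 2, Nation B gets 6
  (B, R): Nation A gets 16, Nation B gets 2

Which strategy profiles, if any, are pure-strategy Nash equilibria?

(T, L): Nation B prefers R (20 > 10) — not an equilibrium.
(T, R): Nation A prefers B (16 > 11) — not an equilibrium.
(B, L): Nation A prefers T (10 > 2) — not an equilibrium.
(B, R): Nation B prefers L (6 > 2) — not an equilibrium.

none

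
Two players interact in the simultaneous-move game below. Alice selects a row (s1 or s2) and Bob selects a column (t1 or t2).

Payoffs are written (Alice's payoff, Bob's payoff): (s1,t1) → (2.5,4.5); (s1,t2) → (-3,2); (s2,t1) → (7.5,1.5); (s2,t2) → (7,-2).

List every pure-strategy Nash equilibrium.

(s1, t1): Alice prefers s2 (7.5 > 2.5) — not an equilibrium.
(s1, t2): Alice prefers s2 (7 > -3); Bob prefers t1 (4.5 > 2) — not an equilibrium.
(s2, t1): Alice gets 7.5 ≥ 2.5 from s1, and Bob gets 1.5 ≥ -2 from t2 — Nash equilibrium.
(s2, t2): Bob prefers t1 (1.5 > -2) — not an equilibrium.

(s2, t1)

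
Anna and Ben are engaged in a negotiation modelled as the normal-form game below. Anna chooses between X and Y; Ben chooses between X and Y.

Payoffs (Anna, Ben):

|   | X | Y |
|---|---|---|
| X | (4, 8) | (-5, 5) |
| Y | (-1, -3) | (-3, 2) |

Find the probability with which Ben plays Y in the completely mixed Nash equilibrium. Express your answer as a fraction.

Let q be the probability that Ben plays X. In a completely mixed equilibrium, Anna must be indifferent between X and Y.
Anna's expected payoff from X is 4q − 5(1−q); from Y it is −q − 3(1−q).
Setting these equal: 9q − 5 = 2q − 3, so q = 2/7.
Therefore Ben plays Y with probability 1 − 2/7 = 5/7.

5/7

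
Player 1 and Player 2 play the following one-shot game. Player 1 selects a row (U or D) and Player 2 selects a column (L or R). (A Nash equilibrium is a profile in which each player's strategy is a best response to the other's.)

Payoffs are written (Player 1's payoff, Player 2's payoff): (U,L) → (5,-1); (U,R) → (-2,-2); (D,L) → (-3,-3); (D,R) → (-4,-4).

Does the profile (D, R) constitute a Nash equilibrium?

No

At (D, R), Player 1 earns -4; switching to U would give -2, so Player 1 would deviate.
Player 2 earns -4; switching to L would give -3, so Player 2 would deviate.
Since at least one player can profitably deviate, this is not a Nash equilibrium.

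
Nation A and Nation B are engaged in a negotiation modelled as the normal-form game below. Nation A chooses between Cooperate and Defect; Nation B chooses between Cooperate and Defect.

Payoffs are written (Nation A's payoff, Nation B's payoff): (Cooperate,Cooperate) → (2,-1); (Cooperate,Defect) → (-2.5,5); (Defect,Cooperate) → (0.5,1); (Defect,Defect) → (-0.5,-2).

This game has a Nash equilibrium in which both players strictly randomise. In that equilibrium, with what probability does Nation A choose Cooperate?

1/3

Let x be the probability that Nation A plays Cooperate. In a completely mixed equilibrium, Nation B must be indifferent between Cooperate and Defect.
Nation B's expected payoff from Cooperate is −x + (1−x); from Defect it is 5x − 2(1−x).
Setting these equal: −2x + 1 = 7x − 2, so x = 1/3.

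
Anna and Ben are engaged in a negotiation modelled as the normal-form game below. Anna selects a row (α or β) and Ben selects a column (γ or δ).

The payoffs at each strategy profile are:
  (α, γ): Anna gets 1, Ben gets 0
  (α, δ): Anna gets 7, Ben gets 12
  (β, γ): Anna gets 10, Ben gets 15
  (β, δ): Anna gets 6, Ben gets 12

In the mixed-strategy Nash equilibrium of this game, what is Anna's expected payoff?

First find y, the probability Ben plays γ, from Anna's indifference between α and β: y + 7(1−y) = 10y + 6(1−y), giving y = 1/10.
Since Anna is indifferent in equilibrium, Anna's expected payoff equals the payoff from either row against (1/10, 9/10). Using α: (1/10) + 7(9/10) = 32/5.

32/5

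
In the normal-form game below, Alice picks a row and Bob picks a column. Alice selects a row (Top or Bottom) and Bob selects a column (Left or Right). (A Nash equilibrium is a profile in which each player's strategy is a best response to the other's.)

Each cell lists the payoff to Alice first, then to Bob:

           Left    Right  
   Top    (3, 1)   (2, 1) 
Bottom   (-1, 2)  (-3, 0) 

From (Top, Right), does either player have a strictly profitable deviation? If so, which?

Neither

Alice at (Top, Right) earns 2; deviating to Bottom yields -3 — not better.
Bob earns 1; deviating to Left yields 1 — not better.
Neither player can strictly improve; the profile is a Nash equilibrium.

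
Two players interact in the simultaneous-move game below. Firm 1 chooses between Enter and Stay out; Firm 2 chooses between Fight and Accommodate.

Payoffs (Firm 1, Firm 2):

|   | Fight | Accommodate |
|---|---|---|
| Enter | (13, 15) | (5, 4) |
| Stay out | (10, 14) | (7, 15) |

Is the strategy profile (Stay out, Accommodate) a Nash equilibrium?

At (Stay out, Accommodate), Firm 1 earns 7; switching to Enter would give 5, so Firm 1 has no profitable deviation.
Firm 2 earns 15; switching to Fight would give 14, so Firm 2 has no profitable deviation.
Neither player can gain by a unilateral deviation, so this profile is a Nash equilibrium.

Yes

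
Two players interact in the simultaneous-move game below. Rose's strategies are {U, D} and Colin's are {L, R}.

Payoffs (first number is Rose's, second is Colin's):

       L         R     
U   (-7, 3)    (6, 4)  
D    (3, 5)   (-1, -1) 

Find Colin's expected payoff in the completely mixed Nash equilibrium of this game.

23/7

First find x, the probability Rose plays U, from Colin's indifference between L and R: 3x + 5(1−x) = 4x − (1−x), giving x = 6/7.
Since Colin is indifferent in equilibrium, Colin's expected payoff equals the payoff from either column against (6/7, 1/7). Using L: 3(6/7) + 5(1/7) = 23/7.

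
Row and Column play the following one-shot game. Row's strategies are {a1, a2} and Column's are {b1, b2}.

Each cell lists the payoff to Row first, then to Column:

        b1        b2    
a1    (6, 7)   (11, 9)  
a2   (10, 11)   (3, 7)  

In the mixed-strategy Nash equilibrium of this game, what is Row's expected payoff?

23/3

First find q, the probability Column plays b1, from Row's indifference between a1 and a2: 6q + 11(1−q) = 10q + 3(1−q), giving q = 2/3.
Since Row is indifferent in equilibrium, Row's expected payoff equals the payoff from either row against (2/3, 1/3). Using a1: 6(2/3) + 11(1/3) = 23/3.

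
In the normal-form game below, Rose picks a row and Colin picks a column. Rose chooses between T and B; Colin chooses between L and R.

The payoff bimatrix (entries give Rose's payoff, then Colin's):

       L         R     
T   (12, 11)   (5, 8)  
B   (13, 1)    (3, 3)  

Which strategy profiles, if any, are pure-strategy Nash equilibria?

(T, L): Rose prefers B (13 > 12) — not an equilibrium.
(T, R): Colin prefers L (11 > 8) — not an equilibrium.
(B, L): Colin prefers R (3 > 1) — not an equilibrium.
(B, R): Rose prefers T (5 > 3) — not an equilibrium.

none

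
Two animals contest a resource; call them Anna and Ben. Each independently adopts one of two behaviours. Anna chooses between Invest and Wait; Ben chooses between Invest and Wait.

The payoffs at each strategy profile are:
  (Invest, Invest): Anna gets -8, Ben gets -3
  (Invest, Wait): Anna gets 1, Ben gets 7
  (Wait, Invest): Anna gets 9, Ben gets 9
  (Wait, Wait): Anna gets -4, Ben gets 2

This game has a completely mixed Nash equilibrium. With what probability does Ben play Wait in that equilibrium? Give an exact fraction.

Let y be the probability that Ben plays Invest. In a completely mixed equilibrium, Anna must be indifferent between Invest and Wait.
Anna's expected payoff from Invest is −8y + (1−y); from Wait it is 9y − 4(1−y).
Setting these equal: −9y + 1 = 13y − 4, so y = 5/22.
Therefore Ben plays Wait with probability 1 − 5/22 = 17/22.

17/22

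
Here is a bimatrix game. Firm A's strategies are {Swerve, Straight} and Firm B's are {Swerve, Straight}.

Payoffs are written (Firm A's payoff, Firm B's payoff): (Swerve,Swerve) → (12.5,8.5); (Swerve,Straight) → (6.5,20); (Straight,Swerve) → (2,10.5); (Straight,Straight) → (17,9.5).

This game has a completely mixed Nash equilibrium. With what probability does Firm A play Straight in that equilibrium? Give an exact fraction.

23/25

Let x be the probability that Firm A plays Swerve. In a completely mixed equilibrium, Firm B must be indifferent between Swerve and Straight.
Firm B's expected payoff from Swerve is 8.5x + 10.5(1−x); from Straight it is 20x + 9.5(1−x).
Setting these equal: −2x + 10.5 = 10.5x + 9.5, so x = 2/25.
Therefore Firm A plays Straight with probability 1 − 2/25 = 23/25.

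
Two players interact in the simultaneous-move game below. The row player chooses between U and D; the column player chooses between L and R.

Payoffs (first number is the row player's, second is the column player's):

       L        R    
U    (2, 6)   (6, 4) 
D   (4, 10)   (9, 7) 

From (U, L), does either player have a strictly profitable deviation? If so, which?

The row player

The row player at (U, L) earns 2; deviating to D yields 4 — a strict improvement.
The column player earns 6; deviating to R yields 4 — not better.
Only the row player has a strictly profitable deviation.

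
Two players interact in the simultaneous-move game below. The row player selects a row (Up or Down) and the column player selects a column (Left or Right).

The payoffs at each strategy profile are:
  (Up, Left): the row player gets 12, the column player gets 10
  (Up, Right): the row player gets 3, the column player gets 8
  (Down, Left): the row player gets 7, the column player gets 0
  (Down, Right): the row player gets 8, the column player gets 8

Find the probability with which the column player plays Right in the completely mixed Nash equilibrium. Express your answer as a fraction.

1/2

Let y be the probability that the column player plays Left. In a completely mixed equilibrium, the row player must be indifferent between Up and Down.
The row player's expected payoff from Up is 12y + 3(1−y); from Down it is 7y + 8(1−y).
Setting these equal: 9y + 3 = −y + 8, so y = 1/2.
Therefore the column player plays Right with probability 1 − 1/2 = 1/2.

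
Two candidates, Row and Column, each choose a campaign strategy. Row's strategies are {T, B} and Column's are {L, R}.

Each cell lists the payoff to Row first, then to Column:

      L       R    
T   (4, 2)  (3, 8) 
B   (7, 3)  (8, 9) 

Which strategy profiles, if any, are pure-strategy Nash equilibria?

(T, L): Row prefers B (7 > 4); Column prefers R (8 > 2) — not an equilibrium.
(T, R): Row prefers B (8 > 3) — not an equilibrium.
(B, L): Column prefers R (9 > 3) — not an equilibrium.
(B, R): Row gets 8 ≥ 3 from T, and Column gets 9 ≥ 3 from L — Nash equilibrium.

(B, R)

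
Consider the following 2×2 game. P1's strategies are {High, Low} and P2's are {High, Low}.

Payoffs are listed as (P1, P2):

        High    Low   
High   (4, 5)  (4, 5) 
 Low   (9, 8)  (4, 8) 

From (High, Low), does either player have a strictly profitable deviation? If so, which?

P1 at (High, Low) earns 4; deviating to Low yields 4 — not better.
P2 earns 5; deviating to High yields 5 — not better.
Neither player can strictly improve; the profile is a Nash equilibrium.

Neither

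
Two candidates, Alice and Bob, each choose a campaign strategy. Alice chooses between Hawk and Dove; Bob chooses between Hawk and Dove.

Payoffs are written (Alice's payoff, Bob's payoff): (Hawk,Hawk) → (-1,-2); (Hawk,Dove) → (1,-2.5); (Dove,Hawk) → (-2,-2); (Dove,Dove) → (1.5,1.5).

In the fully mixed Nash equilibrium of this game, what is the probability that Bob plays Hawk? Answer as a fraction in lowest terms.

Let c be the probability that Bob plays Hawk. In a completely mixed equilibrium, Alice must be indifferent between Hawk and Dove.
Alice's expected payoff from Hawk is −c + (1−c); from Dove it is −2c + 1.5(1−c).
Setting these equal: −2c + 1 = −3.5c + 1.5, so c = 1/3.

1/3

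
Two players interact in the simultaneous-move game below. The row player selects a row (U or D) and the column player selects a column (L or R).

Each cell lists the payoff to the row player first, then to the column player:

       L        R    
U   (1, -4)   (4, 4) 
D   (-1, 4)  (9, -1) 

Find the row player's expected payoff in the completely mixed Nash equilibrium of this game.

13/7

First find q, the probability the column player plays L, from the row player's indifference between U and D: q + 4(1−q) = −q + 9(1−q), giving q = 5/7.
Since the row player is indifferent in equilibrium, the row player's expected payoff equals the payoff from either row against (5/7, 2/7). Using U: (5/7) + 4(2/7) = 13/7.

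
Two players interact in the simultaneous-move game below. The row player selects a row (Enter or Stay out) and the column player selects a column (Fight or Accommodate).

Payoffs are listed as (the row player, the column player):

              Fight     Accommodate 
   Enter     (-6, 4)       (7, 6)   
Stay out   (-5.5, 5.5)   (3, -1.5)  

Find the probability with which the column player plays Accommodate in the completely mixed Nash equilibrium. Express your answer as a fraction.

1/9

Let y be the probability that the column player plays Fight. In a completely mixed equilibrium, the row player must be indifferent between Enter and Stay out.
The row player's expected payoff from Enter is −6y + 7(1−y); from Stay out it is −5.5y + 3(1−y).
Setting these equal: −13y + 7 = −8.5y + 3, so y = 8/9.
Therefore the column player plays Accommodate with probability 1 − 8/9 = 1/9.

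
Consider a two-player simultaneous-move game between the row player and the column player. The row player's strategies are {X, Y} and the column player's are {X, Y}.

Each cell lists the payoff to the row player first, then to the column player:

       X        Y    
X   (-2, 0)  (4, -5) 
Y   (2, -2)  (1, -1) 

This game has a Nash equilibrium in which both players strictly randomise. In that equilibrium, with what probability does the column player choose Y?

Let q be the probability that the column player plays X. In a completely mixed equilibrium, the row player must be indifferent between X and Y.
The row player's expected payoff from X is −2q + 4(1−q); from Y it is 2q + (1−q).
Setting these equal: −6q + 4 = q + 1, so q = 3/7.
Therefore the column player plays Y with probability 1 − 3/7 = 4/7.

4/7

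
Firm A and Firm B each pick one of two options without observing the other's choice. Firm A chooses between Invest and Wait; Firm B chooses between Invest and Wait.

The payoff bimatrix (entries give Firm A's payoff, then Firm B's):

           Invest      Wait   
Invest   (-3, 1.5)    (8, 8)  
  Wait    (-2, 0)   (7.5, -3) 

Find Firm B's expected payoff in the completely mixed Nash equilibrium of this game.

9/19

First find p, the probability Firm A plays Invest, from Firm B's indifference between Invest and Wait: 1.5p = 8p − 3(1−p), giving p = 6/19.
Since Firm B is indifferent in equilibrium, Firm B's expected payoff equals the payoff from either column against (6/19, 13/19). Using Invest: 1.5(6/19) = 9/19.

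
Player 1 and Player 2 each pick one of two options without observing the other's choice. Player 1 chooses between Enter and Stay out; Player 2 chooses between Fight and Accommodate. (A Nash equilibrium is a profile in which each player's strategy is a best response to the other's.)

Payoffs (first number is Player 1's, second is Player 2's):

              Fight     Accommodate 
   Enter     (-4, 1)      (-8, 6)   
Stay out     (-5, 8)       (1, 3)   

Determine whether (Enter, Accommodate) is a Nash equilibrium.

No

At (Enter, Accommodate), Player 1 earns -8; switching to Stay out would give 1, so Player 1 would deviate.
Player 2 earns 6; switching to Fight would give 1, so Player 2 has no profitable deviation.
Since at least one player can profitably deviate, this is not a Nash equilibrium.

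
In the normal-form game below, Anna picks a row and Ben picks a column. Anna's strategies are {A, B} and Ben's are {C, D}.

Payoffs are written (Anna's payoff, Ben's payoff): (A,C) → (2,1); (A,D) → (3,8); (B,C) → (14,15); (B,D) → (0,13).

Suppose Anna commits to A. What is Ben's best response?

D

Against A, Ben earns 1 from C and 8 from D.
So D is the best response.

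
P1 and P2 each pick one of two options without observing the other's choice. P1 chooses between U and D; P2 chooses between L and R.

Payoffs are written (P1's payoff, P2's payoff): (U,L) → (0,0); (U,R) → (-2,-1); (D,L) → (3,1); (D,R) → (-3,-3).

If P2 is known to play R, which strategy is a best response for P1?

Against R, P1 earns -2 from U and -3 from D.
So U is the best response.

U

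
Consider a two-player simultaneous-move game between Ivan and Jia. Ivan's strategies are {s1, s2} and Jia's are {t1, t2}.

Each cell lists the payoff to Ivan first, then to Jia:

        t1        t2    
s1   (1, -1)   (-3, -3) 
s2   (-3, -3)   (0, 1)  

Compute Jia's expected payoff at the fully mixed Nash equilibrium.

First find p, the probability Ivan plays s1, from Jia's indifference between t1 and t2: −p − 3(1−p) = −3p + (1−p), giving p = 2/3.
Since Jia is indifferent in equilibrium, Jia's expected payoff equals the payoff from either column against (2/3, 1/3). Using t1: −(2/3) − 3(1/3) = -5/3.

-5/3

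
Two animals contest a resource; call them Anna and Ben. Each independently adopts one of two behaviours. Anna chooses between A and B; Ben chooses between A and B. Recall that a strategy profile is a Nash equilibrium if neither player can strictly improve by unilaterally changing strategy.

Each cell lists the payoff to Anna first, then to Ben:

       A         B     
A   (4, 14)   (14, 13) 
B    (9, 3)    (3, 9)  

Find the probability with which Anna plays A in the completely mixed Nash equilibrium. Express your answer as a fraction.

6/7

Let r be the probability that Anna plays A. In a completely mixed equilibrium, Ben must be indifferent between A and B.
Ben's expected payoff from A is 14r + 3(1−r); from B it is 13r + 9(1−r).
Setting these equal: 11r + 3 = 4r + 9, so r = 6/7.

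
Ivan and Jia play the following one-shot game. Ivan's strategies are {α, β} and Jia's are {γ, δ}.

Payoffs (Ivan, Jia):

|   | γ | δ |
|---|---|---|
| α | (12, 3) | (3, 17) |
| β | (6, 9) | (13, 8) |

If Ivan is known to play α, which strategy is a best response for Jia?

Against α, Jia earns 3 from γ and 17 from δ.
So δ is the best response.

δ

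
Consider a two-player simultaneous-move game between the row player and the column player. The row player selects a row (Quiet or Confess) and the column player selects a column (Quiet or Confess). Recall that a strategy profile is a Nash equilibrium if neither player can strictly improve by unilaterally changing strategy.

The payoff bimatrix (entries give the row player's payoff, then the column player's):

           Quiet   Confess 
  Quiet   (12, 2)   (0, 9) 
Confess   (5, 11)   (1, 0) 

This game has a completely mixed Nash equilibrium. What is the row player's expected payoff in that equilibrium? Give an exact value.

3/2

First find q, the probability the column player plays Quiet, from the row player's indifference between Quiet and Confess: 12q = 5q + (1−q), giving q = 1/8.
Since the row player is indifferent in equilibrium, the row player's expected payoff equals the payoff from either row against (1/8, 7/8). Using Quiet: 12(1/8) = 3/2.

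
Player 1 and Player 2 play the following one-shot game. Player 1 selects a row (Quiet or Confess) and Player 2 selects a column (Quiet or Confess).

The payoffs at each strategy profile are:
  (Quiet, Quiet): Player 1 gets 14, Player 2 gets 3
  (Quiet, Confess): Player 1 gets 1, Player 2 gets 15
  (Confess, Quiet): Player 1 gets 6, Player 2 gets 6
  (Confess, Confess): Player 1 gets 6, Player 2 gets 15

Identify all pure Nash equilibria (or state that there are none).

(Confess, Confess)

(Quiet, Quiet): Player 2 prefers Confess (15 > 3) — not an equilibrium.
(Quiet, Confess): Player 1 prefers Confess (6 > 1) — not an equilibrium.
(Confess, Quiet): Player 1 prefers Quiet (14 > 6); Player 2 prefers Confess (15 > 6) — not an equilibrium.
(Confess, Confess): Player 1 gets 6 ≥ 1 from Quiet, and Player 2 gets 15 ≥ 6 from Quiet — Nash equilibrium.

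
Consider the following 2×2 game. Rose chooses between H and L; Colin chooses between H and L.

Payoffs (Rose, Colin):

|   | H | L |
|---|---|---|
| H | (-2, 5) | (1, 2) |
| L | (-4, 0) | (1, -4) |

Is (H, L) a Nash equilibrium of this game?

No

At (H, L), Rose earns 1; switching to L would give 1, so Rose has no profitable deviation.
Colin earns 2; switching to H would give 5, so Colin would deviate.
Since at least one player can profitably deviate, this is not a Nash equilibrium.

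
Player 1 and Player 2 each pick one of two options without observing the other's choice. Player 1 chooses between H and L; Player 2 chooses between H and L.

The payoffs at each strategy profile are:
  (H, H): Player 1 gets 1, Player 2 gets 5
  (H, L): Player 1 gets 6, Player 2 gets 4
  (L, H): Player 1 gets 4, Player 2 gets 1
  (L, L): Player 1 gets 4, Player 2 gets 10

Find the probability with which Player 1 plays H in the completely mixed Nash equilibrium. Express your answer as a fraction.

Let x be the probability that Player 1 plays H. In a completely mixed equilibrium, Player 2 must be indifferent between H and L.
Player 2's expected payoff from H is 5x + (1−x); from L it is 4x + 10(1−x).
Setting these equal: 4x + 1 = −6x + 10, so x = 9/10.

9/10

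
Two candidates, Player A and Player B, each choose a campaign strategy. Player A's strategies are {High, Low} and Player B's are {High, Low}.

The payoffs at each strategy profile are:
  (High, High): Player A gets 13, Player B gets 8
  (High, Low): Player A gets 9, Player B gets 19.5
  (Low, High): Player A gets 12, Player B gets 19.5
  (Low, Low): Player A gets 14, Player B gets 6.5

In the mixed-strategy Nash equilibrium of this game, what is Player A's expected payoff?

First find y, the probability Player B plays High, from Player A's indifference between High and Low: 13y + 9(1−y) = 12y + 14(1−y), giving y = 5/6.
Since Player A is indifferent in equilibrium, Player A's expected payoff equals the payoff from either row against (5/6, 1/6). Using High: 13(5/6) + 9(1/6) = 37/3.

37/3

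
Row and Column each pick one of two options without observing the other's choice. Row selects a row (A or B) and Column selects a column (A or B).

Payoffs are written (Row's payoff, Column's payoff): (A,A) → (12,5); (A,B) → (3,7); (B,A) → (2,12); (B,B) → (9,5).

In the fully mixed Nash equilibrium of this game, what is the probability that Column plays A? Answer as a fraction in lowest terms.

Let y be the probability that Column plays A. In a completely mixed equilibrium, Row must be indifferent between A and B.
Row's expected payoff from A is 12y + 3(1−y); from B it is 2y + 9(1−y).
Setting these equal: 9y + 3 = −7y + 9, so y = 3/8.

3/8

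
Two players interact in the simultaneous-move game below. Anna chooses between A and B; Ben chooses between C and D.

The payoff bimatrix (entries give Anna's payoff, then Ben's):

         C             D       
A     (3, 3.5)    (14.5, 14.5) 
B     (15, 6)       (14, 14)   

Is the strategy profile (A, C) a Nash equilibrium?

No

At (A, C), Anna earns 3; switching to B would give 15, so Anna would deviate.
Ben earns 3.5; switching to D would give 14.5, so Ben would deviate.
Since at least one player can profitably deviate, this is not a Nash equilibrium.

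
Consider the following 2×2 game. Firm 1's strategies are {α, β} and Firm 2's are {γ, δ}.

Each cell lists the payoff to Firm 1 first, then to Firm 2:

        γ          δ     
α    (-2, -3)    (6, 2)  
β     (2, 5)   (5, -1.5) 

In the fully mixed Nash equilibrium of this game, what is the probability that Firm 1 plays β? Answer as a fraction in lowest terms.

Let r be the probability that Firm 1 plays α. In a completely mixed equilibrium, Firm 2 must be indifferent between γ and δ.
Firm 2's expected payoff from γ is −3r + 5(1−r); from δ it is 2r − 1.5(1−r).
Setting these equal: −8r + 5 = 3.5r − 1.5, so r = 13/23.
Therefore Firm 1 plays β with probability 1 − 13/23 = 10/23.

10/23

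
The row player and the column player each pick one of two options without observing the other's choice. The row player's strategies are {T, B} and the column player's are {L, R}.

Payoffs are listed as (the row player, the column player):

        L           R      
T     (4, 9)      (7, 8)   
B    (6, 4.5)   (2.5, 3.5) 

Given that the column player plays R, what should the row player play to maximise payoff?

T

Against R, the row player earns 7 from T and 2.5 from B.
So T is the best response.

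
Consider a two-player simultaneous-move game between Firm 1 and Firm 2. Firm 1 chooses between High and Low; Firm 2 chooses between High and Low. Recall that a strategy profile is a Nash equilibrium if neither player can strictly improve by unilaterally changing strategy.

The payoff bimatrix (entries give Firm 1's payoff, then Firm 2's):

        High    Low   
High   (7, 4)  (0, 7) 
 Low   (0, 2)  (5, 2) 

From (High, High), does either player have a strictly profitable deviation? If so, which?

Firm 2

Firm 1 at (High, High) earns 7; deviating to Low yields 0 — not better.
Firm 2 earns 4; deviating to Low yields 7 — a strict improvement.
Only Firm 2 has a strictly profitable deviation.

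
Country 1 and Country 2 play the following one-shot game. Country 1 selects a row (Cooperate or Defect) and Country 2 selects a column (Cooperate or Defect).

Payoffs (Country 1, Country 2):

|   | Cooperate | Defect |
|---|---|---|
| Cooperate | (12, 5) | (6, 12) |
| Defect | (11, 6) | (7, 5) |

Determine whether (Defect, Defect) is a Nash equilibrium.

At (Defect, Defect), Country 1 earns 7; switching to Cooperate would give 6, so Country 1 has no profitable deviation.
Country 2 earns 5; switching to Cooperate would give 6, so Country 2 would deviate.
Since at least one player can profitably deviate, this is not a Nash equilibrium.

No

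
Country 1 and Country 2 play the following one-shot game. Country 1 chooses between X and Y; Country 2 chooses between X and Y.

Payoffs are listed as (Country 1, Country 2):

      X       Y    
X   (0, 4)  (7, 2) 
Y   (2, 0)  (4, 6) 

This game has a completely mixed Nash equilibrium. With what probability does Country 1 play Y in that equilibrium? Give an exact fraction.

1/4

Let r be the probability that Country 1 plays X. In a completely mixed equilibrium, Country 2 must be indifferent between X and Y.
Country 2's expected payoff from X is 4r; from Y it is 2r + 6(1−r).
Setting these equal: 4r = −4r + 6, so r = 3/4.
Therefore Country 1 plays Y with probability 1 − 3/4 = 1/4.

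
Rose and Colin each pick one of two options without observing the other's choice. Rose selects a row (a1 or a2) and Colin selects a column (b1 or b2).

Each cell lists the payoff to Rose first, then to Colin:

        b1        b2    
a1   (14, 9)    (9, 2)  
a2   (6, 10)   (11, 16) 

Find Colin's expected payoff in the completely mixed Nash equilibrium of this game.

124/13

First find x, the probability Rose plays a1, from Colin's indifference between b1 and b2: 9x + 10(1−x) = 2x + 16(1−x), giving x = 6/13.
Since Colin is indifferent in equilibrium, Colin's expected payoff equals the payoff from either column against (6/13, 7/13). Using b1: 9(6/13) + 10(7/13) = 124/13.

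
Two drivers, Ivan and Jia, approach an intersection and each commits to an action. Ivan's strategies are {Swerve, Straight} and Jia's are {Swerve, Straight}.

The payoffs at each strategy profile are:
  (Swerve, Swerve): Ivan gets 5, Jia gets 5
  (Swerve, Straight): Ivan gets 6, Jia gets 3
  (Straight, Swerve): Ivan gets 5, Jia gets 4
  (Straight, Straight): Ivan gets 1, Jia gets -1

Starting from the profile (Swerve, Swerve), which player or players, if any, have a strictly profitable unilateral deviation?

Ivan at (Swerve, Swerve) earns 5; deviating to Straight yields 5 — not better.
Jia earns 5; deviating to Straight yields 3 — not better.
Neither player can strictly improve; the profile is a Nash equilibrium.

Neither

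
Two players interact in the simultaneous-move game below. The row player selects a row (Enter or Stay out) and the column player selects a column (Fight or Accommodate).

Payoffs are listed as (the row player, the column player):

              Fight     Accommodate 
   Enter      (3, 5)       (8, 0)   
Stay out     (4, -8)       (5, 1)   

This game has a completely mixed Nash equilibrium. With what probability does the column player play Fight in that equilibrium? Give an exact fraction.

Let q be the probability that the column player plays Fight. In a completely mixed equilibrium, the row player must be indifferent between Enter and Stay out.
The row player's expected payoff from Enter is 3q + 8(1−q); from Stay out it is 4q + 5(1−q).
Setting these equal: −5q + 8 = −q + 5, so q = 3/4.

3/4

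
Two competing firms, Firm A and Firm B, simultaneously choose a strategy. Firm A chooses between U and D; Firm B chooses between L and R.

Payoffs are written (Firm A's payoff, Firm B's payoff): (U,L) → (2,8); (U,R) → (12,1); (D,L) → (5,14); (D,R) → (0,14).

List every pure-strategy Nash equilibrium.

(U, L): Firm A prefers D (5 > 2) — not an equilibrium.
(U, R): Firm B prefers L (8 > 1) — not an equilibrium.
(D, L): Firm A gets 5 ≥ 2 from U, and Firm B gets 14 ≥ 14 from R — Nash equilibrium.
(D, R): Firm A prefers U (12 > 0) — not an equilibrium.

(D, L)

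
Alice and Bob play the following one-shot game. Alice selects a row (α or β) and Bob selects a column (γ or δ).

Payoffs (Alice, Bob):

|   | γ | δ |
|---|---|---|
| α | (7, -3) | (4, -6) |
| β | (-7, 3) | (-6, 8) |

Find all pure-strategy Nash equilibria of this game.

(α, γ): Alice gets 7 ≥ -7 from β, and Bob gets -3 ≥ -6 from δ — Nash equilibrium.
(α, δ): Bob prefers γ (-3 > -6) — not an equilibrium.
(β, γ): Alice prefers α (7 > -7); Bob prefers δ (8 > 3) — not an equilibrium.
(β, δ): Alice prefers α (4 > -6) — not an equilibrium.

(α, γ)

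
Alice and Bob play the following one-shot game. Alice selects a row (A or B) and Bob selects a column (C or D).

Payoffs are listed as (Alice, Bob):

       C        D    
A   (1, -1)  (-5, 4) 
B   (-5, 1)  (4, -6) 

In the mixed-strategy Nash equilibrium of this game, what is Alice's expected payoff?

First find q, the probability Bob plays C, from Alice's indifference between A and B: q − 5(1−q) = −5q + 4(1−q), giving q = 3/5.
Since Alice is indifferent in equilibrium, Alice's expected payoff equals the payoff from either row against (3/5, 2/5). Using A: (3/5) − 5(2/5) = -7/5.

-7/5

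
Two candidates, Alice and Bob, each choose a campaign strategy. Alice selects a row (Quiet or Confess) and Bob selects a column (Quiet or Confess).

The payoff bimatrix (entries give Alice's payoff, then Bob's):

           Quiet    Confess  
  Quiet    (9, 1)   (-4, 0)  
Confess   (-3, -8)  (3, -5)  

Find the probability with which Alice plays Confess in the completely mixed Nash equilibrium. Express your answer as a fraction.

Let x be the probability that Alice plays Quiet. In a completely mixed equilibrium, Bob must be indifferent between Quiet and Confess.
Bob's expected payoff from Quiet is x − 8(1−x); from Confess it is −5(1−x).
Setting these equal: 9x − 8 = 5x − 5, so x = 3/4.
Therefore Alice plays Confess with probability 1 − 3/4 = 1/4.

1/4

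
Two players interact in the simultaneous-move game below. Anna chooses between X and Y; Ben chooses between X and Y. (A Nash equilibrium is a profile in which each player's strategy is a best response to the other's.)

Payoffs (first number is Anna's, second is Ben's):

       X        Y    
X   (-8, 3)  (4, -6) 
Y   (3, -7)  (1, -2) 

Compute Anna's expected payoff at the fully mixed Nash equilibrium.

10/7

First find y, the probability Ben plays X, from Anna's indifference between X and Y: −8y + 4(1−y) = 3y + (1−y), giving y = 3/14.
Since Anna is indifferent in equilibrium, Anna's expected payoff equals the payoff from either row against (3/14, 11/14). Using X: −8(3/14) + 4(11/14) = 10/7.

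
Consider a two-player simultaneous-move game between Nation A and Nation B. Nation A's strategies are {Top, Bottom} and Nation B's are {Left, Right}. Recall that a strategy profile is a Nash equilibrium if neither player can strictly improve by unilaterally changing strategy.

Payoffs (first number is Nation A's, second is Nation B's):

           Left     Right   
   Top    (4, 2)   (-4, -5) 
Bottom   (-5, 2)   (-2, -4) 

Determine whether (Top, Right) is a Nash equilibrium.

No

At (Top, Right), Nation A earns -4; switching to Bottom would give -2, so Nation A would deviate.
Nation B earns -5; switching to Left would give 2, so Nation B would deviate.
Since at least one player can profitably deviate, this is not a Nash equilibrium.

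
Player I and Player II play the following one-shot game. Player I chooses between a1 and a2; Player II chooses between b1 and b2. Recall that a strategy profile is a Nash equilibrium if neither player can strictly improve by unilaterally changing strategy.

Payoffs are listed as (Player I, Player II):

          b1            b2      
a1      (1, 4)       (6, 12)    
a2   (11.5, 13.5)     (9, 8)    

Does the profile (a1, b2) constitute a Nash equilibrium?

At (a1, b2), Player I earns 6; switching to a2 would give 9, so Player I would deviate.
Player II earns 12; switching to b1 would give 4, so Player II has no profitable deviation.
Since at least one player can profitably deviate, this is not a Nash equilibrium.

No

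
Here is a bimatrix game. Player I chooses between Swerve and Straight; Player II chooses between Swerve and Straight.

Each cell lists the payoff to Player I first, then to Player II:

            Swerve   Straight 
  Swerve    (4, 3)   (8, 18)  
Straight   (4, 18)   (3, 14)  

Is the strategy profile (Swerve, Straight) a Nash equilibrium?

At (Swerve, Straight), Player I earns 8; switching to Straight would give 3, so Player I has no profitable deviation.
Player II earns 18; switching to Swerve would give 3, so Player II has no profitable deviation.
Neither player can gain by a unilateral deviation, so this profile is a Nash equilibrium.

Yes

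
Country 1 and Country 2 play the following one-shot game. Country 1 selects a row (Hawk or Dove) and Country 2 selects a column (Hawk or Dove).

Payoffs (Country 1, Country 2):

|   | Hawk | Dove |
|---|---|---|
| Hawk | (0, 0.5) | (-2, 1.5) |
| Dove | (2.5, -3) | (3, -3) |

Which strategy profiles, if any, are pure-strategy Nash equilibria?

(Dove, Hawk) and (Dove, Dove)

(Hawk, Hawk): Country 1 prefers Dove (2.5 > 0); Country 2 prefers Dove (1.5 > 0.5) — not an equilibrium.
(Hawk, Dove): Country 1 prefers Dove (3 > -2) — not an equilibrium.
(Dove, Hawk): Country 1 gets 2.5 ≥ 0 from Hawk, and Country 2 gets -3 ≥ -3 from Dove — Nash equilibrium.
(Dove, Dove): Country 1 gets 3 ≥ -2 from Hawk, and Country 2 gets -3 ≥ -3 from Hawk — Nash equilibrium.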